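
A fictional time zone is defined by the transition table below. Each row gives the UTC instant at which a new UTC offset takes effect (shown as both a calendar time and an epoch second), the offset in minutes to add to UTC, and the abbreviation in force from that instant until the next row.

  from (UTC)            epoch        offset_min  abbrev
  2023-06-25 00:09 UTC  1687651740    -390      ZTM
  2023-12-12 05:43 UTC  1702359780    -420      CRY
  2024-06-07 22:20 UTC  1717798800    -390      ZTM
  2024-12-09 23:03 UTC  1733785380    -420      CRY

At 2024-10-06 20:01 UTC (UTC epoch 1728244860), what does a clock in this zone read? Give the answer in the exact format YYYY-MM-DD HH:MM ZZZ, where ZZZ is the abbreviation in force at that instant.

Query: 2024-10-06 20:01 UTC
Rule 3/4 (ZTM, -06:30): 2024-06-07 22:20 UTC ≤ query < 2024-12-09 23:03 UTC
20·60 + 1 - 390 = 811 min
811 = 0·1440 + 811; 811 = 13·60 + 31 → 13:31, same day
→ 2024-10-06 13:31 ZTM

2024-10-06 13:31 ZTM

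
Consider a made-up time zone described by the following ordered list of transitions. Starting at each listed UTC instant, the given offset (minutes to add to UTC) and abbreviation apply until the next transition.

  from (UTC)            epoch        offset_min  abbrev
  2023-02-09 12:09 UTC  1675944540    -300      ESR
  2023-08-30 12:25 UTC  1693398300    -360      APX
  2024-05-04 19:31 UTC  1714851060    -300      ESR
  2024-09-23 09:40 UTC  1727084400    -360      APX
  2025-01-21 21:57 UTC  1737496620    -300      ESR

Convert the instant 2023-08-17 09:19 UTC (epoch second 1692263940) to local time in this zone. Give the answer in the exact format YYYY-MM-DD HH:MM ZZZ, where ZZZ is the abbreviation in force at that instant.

2023-08-17 04:19 ESR

Query: 2023-08-17 09:19 UTC
Rule 1/5 (ESR, -05:00): 2023-02-09 12:09 UTC ≤ query < 2023-08-30 12:25 UTC
9·60 + 19 - 300 = 259 min
259 = 0·1440 + 259; 259 = 4·60 + 19 → 04:19, same day
→ 2023-08-17 04:19 ESR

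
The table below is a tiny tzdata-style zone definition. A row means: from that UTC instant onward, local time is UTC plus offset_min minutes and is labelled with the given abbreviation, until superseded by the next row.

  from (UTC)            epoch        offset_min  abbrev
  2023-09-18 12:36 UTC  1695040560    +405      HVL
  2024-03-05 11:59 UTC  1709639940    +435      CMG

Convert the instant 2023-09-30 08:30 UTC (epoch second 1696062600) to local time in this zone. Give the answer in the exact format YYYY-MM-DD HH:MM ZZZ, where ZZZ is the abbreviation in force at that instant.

2023-09-30 15:15 HVL

Query: 2023-09-30 08:30 UTC
Rule 1/2 (HVL, +06:45): 2023-09-18 12:36 UTC ≤ query < 2024-03-05 11:59 UTC
8·60 + 30 + 405 = 915 min
915 = 0·1440 + 915; 915 = 15·60 + 15 → 15:15, same day
→ 2023-09-30 15:15 HVL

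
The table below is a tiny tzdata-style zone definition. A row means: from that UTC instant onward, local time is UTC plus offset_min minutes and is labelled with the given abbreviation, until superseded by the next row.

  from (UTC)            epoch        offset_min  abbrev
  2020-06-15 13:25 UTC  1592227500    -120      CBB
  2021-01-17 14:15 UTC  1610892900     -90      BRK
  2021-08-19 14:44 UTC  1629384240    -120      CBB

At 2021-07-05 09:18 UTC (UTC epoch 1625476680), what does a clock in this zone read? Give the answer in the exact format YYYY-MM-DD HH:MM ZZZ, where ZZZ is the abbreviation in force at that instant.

2021-07-05 07:48 BRK

Query: 2021-07-05 09:18 UTC
Rule 2/3 (BRK, -01:30): 2021-01-17 14:15 UTC ≤ query < 2021-08-19 14:44 UTC
9·60 + 18 - 90 = 468 min
468 = 0·1440 + 468; 468 = 7·60 + 48 → 07:48, same day
→ 2021-07-05 07:48 BRK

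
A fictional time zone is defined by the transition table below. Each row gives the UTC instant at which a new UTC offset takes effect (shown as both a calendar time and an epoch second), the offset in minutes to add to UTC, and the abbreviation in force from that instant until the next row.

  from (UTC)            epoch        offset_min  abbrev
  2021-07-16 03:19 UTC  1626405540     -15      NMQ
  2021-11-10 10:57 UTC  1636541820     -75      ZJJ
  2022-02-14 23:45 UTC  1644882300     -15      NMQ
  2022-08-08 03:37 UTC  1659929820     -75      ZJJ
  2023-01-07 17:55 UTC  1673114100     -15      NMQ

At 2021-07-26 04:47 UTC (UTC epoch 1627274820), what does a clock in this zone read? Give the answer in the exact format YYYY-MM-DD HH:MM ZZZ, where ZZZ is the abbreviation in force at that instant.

2021-07-26 04:32 NMQ

Query: 2021-07-26 04:47 UTC
Rule 1/5 (NMQ, -00:15): 2021-07-16 03:19 UTC ≤ query < 2021-11-10 10:57 UTC
4·60 + 47 - 15 = 272 min
272 = 0·1440 + 272; 272 = 4·60 + 32 → 04:32, same day
→ 2021-07-26 04:32 NMQ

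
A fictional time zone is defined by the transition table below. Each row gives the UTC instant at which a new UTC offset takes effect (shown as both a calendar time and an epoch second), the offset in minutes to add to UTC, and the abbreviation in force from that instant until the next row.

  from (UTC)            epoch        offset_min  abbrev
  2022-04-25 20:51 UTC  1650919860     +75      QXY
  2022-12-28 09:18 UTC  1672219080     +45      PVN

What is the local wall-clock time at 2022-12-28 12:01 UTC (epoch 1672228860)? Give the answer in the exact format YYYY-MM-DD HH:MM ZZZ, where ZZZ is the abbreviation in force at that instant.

2022-12-28 12:46 PVN

Query: 2022-12-28 12:01 UTC
Rule 2/2 (PVN, +00:45): 2022-12-28 09:18 UTC ≤ query < +∞
12·60 + 1 + 45 = 766 min
766 = 0·1440 + 766; 766 = 12·60 + 46 → 12:46, same day
→ 2022-12-28 12:46 PVN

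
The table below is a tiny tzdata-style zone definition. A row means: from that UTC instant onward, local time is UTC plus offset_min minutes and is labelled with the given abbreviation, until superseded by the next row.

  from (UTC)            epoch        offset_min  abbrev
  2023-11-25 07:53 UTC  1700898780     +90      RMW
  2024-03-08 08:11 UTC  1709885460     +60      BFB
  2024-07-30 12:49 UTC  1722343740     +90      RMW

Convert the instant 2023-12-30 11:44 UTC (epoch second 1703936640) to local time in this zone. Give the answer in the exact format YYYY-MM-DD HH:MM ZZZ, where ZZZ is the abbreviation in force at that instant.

Query: 2023-12-30 11:44 UTC
Rule 1/3 (RMW, +01:30): 2023-11-25 07:53 UTC ≤ query < 2024-03-08 08:11 UTC
11·60 + 44 + 90 = 794 min
794 = 0·1440 + 794; 794 = 13·60 + 14 → 13:14, same day
→ 2023-12-30 13:14 RMW

2023-12-30 13:14 RMW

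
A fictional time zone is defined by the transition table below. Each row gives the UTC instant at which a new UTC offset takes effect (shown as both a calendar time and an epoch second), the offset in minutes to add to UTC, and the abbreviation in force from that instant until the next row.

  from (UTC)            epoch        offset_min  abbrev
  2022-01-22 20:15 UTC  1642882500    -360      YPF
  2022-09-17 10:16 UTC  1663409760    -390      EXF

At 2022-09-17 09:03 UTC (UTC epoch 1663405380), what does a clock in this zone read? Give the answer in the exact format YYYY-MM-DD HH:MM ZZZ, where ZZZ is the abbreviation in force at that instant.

2022-09-17 03:03 YPF

Query: 2022-09-17 09:03 UTC
Rule 1/2 (YPF, -06:00): 2022-01-22 20:15 UTC ≤ query < 2022-09-17 10:16 UTC
9·60 + 3 - 360 = 183 min
183 = 0·1440 + 183; 183 = 3·60 + 3 → 03:03, same day
→ 2022-09-17 03:03 YPF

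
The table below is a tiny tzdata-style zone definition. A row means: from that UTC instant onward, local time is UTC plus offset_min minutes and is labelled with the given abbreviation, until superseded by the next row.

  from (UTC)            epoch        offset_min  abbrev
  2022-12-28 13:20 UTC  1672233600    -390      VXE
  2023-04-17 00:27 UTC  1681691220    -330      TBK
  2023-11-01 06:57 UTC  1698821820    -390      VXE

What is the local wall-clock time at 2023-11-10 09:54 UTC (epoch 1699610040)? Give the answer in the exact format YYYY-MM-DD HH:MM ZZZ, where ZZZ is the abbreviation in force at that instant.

2023-11-10 03:24 VXE

Query: 2023-11-10 09:54 UTC
Rule 3/3 (VXE, -06:30): 2023-11-01 06:57 UTC ≤ query < +∞
9·60 + 54 - 390 = 204 min
204 = 0·1440 + 204; 204 = 3·60 + 24 → 03:24, same day
→ 2023-11-10 03:24 VXE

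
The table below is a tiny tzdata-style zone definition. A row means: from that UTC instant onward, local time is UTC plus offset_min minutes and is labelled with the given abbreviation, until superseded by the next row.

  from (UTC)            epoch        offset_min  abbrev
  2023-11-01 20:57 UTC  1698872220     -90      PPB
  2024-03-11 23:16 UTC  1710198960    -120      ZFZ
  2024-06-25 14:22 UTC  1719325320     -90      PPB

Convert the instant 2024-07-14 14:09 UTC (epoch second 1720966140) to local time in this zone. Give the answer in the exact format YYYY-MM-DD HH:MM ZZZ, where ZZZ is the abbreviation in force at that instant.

Query: 2024-07-14 14:09 UTC
Rule 3/3 (PPB, -01:30): 2024-06-25 14:22 UTC ≤ query < +∞
14·60 + 9 - 90 = 759 min
759 = 0·1440 + 759; 759 = 12·60 + 39 → 12:39, same day
→ 2024-07-14 12:39 PPB

2024-07-14 12:39 PPB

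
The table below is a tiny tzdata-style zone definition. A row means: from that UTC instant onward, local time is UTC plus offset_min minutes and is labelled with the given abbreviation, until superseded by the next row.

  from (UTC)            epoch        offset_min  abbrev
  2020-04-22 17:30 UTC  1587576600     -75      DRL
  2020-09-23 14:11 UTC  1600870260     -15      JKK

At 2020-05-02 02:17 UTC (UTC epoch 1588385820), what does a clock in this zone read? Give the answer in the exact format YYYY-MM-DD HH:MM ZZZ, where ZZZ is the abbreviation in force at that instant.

Query: 2020-05-02 02:17 UTC
Rule 1/2 (DRL, -01:15): 2020-04-22 17:30 UTC ≤ query < 2020-09-23 14:11 UTC
2·60 + 17 - 75 = 62 min
62 = 0·1440 + 62; 62 = 1·60 + 2 → 01:02, same day
→ 2020-05-02 01:02 DRL

2020-05-02 01:02 DRL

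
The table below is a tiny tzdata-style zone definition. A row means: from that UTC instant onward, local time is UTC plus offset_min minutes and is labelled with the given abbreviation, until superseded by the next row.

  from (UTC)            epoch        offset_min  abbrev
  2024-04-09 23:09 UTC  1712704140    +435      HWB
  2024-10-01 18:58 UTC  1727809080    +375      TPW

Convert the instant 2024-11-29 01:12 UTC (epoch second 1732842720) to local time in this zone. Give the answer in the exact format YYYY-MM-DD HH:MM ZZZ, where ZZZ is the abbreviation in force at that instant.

Query: 2024-11-29 01:12 UTC
Rule 2/2 (TPW, +06:15): 2024-10-01 18:58 UTC ≤ query < +∞
1·60 + 12 + 375 = 447 min
447 = 0·1440 + 447; 447 = 7·60 + 27 → 07:27, same day
→ 2024-11-29 07:27 TPW

2024-11-29 07:27 TPW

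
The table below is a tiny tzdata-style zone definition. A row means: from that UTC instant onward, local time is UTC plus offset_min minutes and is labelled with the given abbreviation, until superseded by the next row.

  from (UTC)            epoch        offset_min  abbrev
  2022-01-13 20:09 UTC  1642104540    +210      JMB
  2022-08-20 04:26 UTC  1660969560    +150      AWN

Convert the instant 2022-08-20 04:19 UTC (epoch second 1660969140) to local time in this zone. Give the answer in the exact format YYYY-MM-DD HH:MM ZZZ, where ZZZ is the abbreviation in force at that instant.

2022-08-20 07:49 JMB

Query: 2022-08-20 04:19 UTC
Rule 1/2 (JMB, +03:30): 2022-01-13 20:09 UTC ≤ query < 2022-08-20 04:26 UTC
4·60 + 19 + 210 = 469 min
469 = 0·1440 + 469; 469 = 7·60 + 49 → 07:49, same day
→ 2022-08-20 07:49 JMB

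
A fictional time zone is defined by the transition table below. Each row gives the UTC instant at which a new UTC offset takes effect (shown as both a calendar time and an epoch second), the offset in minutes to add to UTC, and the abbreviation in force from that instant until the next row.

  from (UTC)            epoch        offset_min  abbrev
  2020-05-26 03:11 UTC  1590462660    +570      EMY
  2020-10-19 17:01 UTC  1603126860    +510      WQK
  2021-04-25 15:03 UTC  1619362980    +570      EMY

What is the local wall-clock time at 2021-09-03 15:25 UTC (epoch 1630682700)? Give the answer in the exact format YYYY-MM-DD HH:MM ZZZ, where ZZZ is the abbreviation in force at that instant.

Query: 2021-09-03 15:25 UTC
Rule 3/3 (EMY, +09:30): 2021-04-25 15:03 UTC ≤ query < +∞
15·60 + 25 + 570 = 1495 min
1495 = 1·1440 + 55; 55 = 0·60 + 55 → 00:55, 2021-09-03 + 1 day = 2021-09-04
→ 2021-09-04 00:55 EMY

2021-09-04 00:55 EMY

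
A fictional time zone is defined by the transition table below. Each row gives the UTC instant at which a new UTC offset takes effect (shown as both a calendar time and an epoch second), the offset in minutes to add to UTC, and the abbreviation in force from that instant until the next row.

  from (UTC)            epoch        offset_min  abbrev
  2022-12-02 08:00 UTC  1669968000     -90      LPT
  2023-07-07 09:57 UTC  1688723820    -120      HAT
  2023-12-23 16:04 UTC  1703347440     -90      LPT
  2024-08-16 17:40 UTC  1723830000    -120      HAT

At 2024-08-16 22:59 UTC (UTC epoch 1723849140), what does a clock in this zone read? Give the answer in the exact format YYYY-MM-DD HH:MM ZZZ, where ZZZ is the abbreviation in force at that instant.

2024-08-16 20:59 HAT

Query: 2024-08-16 22:59 UTC
Rule 4/4 (HAT, -02:00): 2024-08-16 17:40 UTC ≤ query < +∞
22·60 + 59 - 120 = 1259 min
1259 = 0·1440 + 1259; 1259 = 20·60 + 59 → 20:59, same day
→ 2024-08-16 20:59 HAT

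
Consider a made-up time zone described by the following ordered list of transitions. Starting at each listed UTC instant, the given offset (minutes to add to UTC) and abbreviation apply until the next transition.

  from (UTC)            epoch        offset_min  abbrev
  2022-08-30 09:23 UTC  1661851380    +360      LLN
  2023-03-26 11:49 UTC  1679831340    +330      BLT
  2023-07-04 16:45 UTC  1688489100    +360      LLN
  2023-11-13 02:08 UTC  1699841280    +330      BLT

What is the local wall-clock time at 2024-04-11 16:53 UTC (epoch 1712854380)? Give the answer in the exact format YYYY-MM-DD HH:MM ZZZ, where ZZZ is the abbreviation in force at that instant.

2024-04-11 22:23 BLT

Query: 2024-04-11 16:53 UTC
Rule 4/4 (BLT, +05:30): 2023-11-13 02:08 UTC ≤ query < +∞
16·60 + 53 + 330 = 1343 min
1343 = 0·1440 + 1343; 1343 = 22·60 + 23 → 22:23, same day
→ 2024-04-11 22:23 BLT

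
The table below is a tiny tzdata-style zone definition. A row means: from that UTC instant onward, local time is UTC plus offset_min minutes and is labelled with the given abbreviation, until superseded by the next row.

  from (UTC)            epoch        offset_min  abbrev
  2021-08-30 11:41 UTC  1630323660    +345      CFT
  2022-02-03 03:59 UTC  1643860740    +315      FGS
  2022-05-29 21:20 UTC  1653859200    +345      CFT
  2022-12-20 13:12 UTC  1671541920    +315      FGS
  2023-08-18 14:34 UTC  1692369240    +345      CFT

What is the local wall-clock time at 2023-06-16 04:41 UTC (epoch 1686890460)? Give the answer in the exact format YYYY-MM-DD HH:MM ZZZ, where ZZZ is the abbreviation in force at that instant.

Query: 2023-06-16 04:41 UTC
Rule 4/5 (FGS, +05:15): 2022-12-20 13:12 UTC ≤ query < 2023-08-18 14:34 UTC
4·60 + 41 + 315 = 596 min
596 = 0·1440 + 596; 596 = 9·60 + 56 → 09:56, same day
→ 2023-06-16 09:56 FGS

2023-06-16 09:56 FGS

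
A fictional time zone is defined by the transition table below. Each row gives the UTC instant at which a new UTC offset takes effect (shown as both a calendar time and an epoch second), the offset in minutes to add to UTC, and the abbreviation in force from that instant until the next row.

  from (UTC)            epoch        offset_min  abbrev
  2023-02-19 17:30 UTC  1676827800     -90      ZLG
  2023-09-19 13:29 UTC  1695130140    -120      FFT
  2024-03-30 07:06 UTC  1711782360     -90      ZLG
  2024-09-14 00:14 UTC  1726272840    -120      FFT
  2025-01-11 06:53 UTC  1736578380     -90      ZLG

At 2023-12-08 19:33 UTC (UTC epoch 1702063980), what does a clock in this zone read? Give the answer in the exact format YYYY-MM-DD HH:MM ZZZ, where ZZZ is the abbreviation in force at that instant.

Query: 2023-12-08 19:33 UTC
Rule 2/5 (FFT, -02:00): 2023-09-19 13:29 UTC ≤ query < 2024-03-30 07:06 UTC
19·60 + 33 - 120 = 1053 min
1053 = 0·1440 + 1053; 1053 = 17·60 + 33 → 17:33, same day
→ 2023-12-08 17:33 FFT

2023-12-08 17:33 FFT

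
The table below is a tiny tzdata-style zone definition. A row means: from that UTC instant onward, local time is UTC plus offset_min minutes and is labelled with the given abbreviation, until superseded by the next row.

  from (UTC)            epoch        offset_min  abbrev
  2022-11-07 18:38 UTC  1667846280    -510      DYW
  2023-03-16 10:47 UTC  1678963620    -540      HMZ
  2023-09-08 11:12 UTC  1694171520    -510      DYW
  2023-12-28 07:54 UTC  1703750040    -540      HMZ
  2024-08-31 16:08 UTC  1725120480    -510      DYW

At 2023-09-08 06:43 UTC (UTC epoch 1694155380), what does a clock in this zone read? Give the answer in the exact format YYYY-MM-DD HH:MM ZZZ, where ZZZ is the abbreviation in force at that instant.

2023-09-07 21:43 HMZ

Query: 2023-09-08 06:43 UTC
Rule 2/5 (HMZ, -09:00): 2023-03-16 10:47 UTC ≤ query < 2023-09-08 11:12 UTC
6·60 + 43 - 540 = -137 min
-137 = -1·1440 + 1303; 1303 = 21·60 + 43 → 21:43, 2023-09-08 - 1 day = 2023-09-07
→ 2023-09-07 21:43 HMZ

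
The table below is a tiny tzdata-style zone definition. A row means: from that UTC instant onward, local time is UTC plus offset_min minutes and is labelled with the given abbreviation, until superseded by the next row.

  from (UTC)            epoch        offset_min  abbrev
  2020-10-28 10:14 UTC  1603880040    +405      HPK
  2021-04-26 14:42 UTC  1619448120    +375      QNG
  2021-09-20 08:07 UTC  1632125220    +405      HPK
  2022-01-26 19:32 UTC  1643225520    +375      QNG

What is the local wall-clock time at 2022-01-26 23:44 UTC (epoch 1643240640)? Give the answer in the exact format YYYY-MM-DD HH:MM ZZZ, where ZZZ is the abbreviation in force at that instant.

Query: 2022-01-26 23:44 UTC
Rule 4/4 (QNG, +06:15): 2022-01-26 19:32 UTC ≤ query < +∞
23·60 + 44 + 375 = 1799 min
1799 = 1·1440 + 359; 359 = 5·60 + 59 → 05:59, 2022-01-26 + 1 day = 2022-01-27
→ 2022-01-27 05:59 QNG

2022-01-27 05:59 QNG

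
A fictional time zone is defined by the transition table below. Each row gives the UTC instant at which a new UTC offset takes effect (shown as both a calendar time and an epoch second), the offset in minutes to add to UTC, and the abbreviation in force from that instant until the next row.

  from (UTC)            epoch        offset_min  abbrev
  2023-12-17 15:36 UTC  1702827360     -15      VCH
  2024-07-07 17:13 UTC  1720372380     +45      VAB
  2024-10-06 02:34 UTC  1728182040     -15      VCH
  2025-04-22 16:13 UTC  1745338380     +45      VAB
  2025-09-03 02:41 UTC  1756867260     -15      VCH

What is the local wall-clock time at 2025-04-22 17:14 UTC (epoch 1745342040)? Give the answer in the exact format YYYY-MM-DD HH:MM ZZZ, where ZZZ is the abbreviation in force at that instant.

Query: 2025-04-22 17:14 UTC
Rule 4/5 (VAB, +00:45): 2025-04-22 16:13 UTC ≤ query < 2025-09-03 02:41 UTC
17·60 + 14 + 45 = 1079 min
1079 = 0·1440 + 1079; 1079 = 17·60 + 59 → 17:59, same day
→ 2025-04-22 17:59 VAB

2025-04-22 17:59 VAB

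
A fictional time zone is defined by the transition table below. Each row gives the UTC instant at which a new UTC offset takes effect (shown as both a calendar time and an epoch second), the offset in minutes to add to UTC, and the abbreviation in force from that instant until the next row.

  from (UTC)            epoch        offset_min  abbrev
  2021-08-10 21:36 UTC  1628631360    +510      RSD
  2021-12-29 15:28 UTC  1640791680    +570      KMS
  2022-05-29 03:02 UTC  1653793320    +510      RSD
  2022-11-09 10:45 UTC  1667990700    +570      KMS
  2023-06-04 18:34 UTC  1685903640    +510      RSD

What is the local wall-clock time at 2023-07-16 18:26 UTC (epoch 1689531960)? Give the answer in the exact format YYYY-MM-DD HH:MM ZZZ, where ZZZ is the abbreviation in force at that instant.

Query: 2023-07-16 18:26 UTC
Rule 5/5 (RSD, +08:30): 2023-06-04 18:34 UTC ≤ query < +∞
18·60 + 26 + 510 = 1616 min
1616 = 1·1440 + 176; 176 = 2·60 + 56 → 02:56, 2023-07-16 + 1 day = 2023-07-17
→ 2023-07-17 02:56 RSD

2023-07-17 02:56 RSD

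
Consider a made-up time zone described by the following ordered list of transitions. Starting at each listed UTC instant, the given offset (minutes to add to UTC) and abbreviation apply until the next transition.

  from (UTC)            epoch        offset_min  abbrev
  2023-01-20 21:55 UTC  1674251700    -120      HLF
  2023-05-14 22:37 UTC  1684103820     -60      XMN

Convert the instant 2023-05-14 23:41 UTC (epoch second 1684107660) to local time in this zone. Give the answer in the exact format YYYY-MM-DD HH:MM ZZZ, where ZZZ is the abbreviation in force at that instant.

Query: 2023-05-14 23:41 UTC
Rule 2/2 (XMN, -01:00): 2023-05-14 22:37 UTC ≤ query < +∞
23·60 + 41 - 60 = 1361 min
1361 = 0·1440 + 1361; 1361 = 22·60 + 41 → 22:41, same day
→ 2023-05-14 22:41 XMN

2023-05-14 22:41 XMN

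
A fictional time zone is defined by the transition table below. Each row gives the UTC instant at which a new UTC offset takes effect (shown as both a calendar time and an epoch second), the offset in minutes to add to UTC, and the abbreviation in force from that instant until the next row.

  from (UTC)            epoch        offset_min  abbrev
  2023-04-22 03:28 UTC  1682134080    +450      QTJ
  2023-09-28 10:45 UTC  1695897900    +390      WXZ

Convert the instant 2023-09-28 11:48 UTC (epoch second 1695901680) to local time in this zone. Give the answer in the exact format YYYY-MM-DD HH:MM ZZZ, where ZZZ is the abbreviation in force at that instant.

Query: 2023-09-28 11:48 UTC
Rule 2/2 (WXZ, +06:30): 2023-09-28 10:45 UTC ≤ query < +∞
11·60 + 48 + 390 = 1098 min
1098 = 0·1440 + 1098; 1098 = 18·60 + 18 → 18:18, same day
→ 2023-09-28 18:18 WXZ

2023-09-28 18:18 WXZ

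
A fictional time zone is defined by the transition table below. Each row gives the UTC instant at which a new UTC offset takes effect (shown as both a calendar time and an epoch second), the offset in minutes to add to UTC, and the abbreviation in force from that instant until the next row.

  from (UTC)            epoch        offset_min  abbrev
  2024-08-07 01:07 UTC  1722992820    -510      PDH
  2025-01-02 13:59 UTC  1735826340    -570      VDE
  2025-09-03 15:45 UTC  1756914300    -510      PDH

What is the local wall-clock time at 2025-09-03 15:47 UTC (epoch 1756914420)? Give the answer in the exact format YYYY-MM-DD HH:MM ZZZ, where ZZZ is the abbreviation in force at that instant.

Query: 2025-09-03 15:47 UTC
Rule 3/3 (PDH, -08:30): 2025-09-03 15:45 UTC ≤ query < +∞
15·60 + 47 - 510 = 437 min
437 = 0·1440 + 437; 437 = 7·60 + 17 → 07:17, same day
→ 2025-09-03 07:17 PDH

2025-09-03 07:17 PDH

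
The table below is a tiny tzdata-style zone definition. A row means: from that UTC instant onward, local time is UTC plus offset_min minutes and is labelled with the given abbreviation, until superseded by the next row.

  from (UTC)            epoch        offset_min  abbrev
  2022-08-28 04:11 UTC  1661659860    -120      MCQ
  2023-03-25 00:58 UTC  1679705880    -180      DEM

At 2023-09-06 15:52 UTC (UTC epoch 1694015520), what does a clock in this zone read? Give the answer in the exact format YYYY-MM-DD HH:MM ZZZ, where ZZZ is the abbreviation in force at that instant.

Query: 2023-09-06 15:52 UTC
Rule 2/2 (DEM, -03:00): 2023-03-25 00:58 UTC ≤ query < +∞
15·60 + 52 - 180 = 772 min
772 = 0·1440 + 772; 772 = 12·60 + 52 → 12:52, same day
→ 2023-09-06 12:52 DEM

2023-09-06 12:52 DEM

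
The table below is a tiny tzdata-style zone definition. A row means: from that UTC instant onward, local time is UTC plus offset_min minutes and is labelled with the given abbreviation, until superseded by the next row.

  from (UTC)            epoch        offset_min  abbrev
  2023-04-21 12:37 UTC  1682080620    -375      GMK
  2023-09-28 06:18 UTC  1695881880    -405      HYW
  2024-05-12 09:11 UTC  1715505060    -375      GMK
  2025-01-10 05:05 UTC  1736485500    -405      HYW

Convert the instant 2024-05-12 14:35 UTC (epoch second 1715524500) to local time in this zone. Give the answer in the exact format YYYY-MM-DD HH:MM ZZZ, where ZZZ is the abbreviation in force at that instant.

Query: 2024-05-12 14:35 UTC
Rule 3/4 (GMK, -06:15): 2024-05-12 09:11 UTC ≤ query < 2025-01-10 05:05 UTC
14·60 + 35 - 375 = 500 min
500 = 0·1440 + 500; 500 = 8·60 + 20 → 08:20, same day
→ 2024-05-12 08:20 GMK

2024-05-12 08:20 GMK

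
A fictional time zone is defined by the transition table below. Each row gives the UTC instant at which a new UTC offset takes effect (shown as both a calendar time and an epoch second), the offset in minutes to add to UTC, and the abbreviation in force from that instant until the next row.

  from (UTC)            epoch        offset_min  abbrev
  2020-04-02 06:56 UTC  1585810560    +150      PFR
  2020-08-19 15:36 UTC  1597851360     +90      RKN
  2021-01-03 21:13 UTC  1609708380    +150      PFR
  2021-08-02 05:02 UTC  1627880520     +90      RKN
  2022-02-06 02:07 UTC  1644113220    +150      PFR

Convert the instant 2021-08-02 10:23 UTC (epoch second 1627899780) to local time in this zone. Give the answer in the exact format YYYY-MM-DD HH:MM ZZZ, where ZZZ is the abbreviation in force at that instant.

2021-08-02 11:53 RKN

Query: 2021-08-02 10:23 UTC
Rule 4/5 (RKN, +01:30): 2021-08-02 05:02 UTC ≤ query < 2022-02-06 02:07 UTC
10·60 + 23 + 90 = 713 min
713 = 0·1440 + 713; 713 = 11·60 + 53 → 11:53, same day
→ 2021-08-02 11:53 RKN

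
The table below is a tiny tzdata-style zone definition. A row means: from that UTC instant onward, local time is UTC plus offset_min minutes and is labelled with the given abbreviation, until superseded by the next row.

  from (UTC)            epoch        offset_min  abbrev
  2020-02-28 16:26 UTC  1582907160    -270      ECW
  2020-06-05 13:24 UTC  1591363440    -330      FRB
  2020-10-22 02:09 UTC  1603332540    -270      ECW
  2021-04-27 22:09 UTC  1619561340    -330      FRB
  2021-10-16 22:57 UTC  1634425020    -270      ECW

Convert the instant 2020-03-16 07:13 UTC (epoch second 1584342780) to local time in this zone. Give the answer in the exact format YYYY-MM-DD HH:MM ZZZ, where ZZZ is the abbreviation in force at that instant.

2020-03-16 02:43 ECW

Query: 2020-03-16 07:13 UTC
Rule 1/5 (ECW, -04:30): 2020-02-28 16:26 UTC ≤ query < 2020-06-05 13:24 UTC
7·60 + 13 - 270 = 163 min
163 = 0·1440 + 163; 163 = 2·60 + 43 → 02:43, same day
→ 2020-03-16 02:43 ECW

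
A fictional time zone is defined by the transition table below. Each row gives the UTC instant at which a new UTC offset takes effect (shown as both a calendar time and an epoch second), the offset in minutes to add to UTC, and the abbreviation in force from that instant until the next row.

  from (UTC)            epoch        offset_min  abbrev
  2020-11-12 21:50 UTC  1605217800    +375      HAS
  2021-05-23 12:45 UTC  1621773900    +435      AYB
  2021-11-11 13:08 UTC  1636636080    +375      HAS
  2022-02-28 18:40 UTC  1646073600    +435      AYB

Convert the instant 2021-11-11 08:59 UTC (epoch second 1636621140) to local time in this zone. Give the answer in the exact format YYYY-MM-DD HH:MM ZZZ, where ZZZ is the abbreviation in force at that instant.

Query: 2021-11-11 08:59 UTC
Rule 2/4 (AYB, +07:15): 2021-05-23 12:45 UTC ≤ query < 2021-11-11 13:08 UTC
8·60 + 59 + 435 = 974 min
974 = 0·1440 + 974; 974 = 16·60 + 14 → 16:14, same day
→ 2021-11-11 16:14 AYB

2021-11-11 16:14 AYB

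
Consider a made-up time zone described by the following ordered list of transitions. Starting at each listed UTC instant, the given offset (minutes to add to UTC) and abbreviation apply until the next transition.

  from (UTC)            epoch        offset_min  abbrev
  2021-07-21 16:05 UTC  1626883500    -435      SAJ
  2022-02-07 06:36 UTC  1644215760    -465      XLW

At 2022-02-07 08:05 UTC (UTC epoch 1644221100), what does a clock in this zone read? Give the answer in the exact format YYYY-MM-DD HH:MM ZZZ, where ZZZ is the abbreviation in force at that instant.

2022-02-07 00:20 XLW

Query: 2022-02-07 08:05 UTC
Rule 2/2 (XLW, -07:45): 2022-02-07 06:36 UTC ≤ query < +∞
8·60 + 5 - 465 = 20 min
20 = 0·1440 + 20; 20 = 0·60 + 20 → 00:20, same day
→ 2022-02-07 00:20 XLW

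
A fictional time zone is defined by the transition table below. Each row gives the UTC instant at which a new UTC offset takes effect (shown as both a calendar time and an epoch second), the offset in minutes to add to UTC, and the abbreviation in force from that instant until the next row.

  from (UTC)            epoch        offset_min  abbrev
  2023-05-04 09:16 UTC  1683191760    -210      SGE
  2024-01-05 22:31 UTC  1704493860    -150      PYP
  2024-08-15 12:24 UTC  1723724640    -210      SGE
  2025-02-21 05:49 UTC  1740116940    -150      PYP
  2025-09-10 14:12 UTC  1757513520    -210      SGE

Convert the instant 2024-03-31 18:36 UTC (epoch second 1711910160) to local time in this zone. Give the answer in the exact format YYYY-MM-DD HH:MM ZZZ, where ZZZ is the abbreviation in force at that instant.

Query: 2024-03-31 18:36 UTC
Rule 2/5 (PYP, -02:30): 2024-01-05 22:31 UTC ≤ query < 2024-08-15 12:24 UTC
18·60 + 36 - 150 = 966 min
966 = 0·1440 + 966; 966 = 16·60 + 6 → 16:06, same day
→ 2024-03-31 16:06 PYP

2024-03-31 16:06 PYP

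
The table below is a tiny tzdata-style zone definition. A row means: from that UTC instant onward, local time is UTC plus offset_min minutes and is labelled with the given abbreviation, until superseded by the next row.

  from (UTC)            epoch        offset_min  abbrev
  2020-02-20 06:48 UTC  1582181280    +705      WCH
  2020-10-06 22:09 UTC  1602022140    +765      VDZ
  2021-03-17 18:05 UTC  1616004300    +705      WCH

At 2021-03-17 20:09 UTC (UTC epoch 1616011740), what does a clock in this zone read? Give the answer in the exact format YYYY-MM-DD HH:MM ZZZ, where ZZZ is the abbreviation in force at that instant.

Query: 2021-03-17 20:09 UTC
Rule 3/3 (WCH, +11:45): 2021-03-17 18:05 UTC ≤ query < +∞
20·60 + 9 + 705 = 1914 min
1914 = 1·1440 + 474; 474 = 7·60 + 54 → 07:54, 2021-03-17 + 1 day = 2021-03-18
→ 2021-03-18 07:54 WCH

2021-03-18 07:54 WCH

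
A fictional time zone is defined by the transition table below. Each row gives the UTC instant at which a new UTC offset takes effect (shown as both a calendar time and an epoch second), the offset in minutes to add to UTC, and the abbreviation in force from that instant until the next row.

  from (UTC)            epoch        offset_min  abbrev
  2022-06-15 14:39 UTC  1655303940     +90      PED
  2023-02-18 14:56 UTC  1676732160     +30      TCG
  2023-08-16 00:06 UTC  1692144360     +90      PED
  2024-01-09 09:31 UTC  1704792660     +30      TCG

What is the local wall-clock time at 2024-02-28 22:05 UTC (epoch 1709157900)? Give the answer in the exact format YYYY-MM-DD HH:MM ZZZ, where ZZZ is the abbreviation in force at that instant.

2024-02-28 22:35 TCG

Query: 2024-02-28 22:05 UTC
Rule 4/4 (TCG, +00:30): 2024-01-09 09:31 UTC ≤ query < +∞
22·60 + 5 + 30 = 1355 min
1355 = 0·1440 + 1355; 1355 = 22·60 + 35 → 22:35, same day
→ 2024-02-28 22:35 TCG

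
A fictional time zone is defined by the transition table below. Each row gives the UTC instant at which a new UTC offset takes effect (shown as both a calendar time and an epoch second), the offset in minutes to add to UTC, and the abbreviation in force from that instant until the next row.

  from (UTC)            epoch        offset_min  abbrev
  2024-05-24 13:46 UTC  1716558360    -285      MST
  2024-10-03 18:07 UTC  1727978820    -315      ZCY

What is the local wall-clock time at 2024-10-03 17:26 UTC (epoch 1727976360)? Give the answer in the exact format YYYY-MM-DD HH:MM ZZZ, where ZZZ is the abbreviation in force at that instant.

Query: 2024-10-03 17:26 UTC
Rule 1/2 (MST, -04:45): 2024-05-24 13:46 UTC ≤ query < 2024-10-03 18:07 UTC
17·60 + 26 - 285 = 761 min
761 = 0·1440 + 761; 761 = 12·60 + 41 → 12:41, same day
→ 2024-10-03 12:41 MST

2024-10-03 12:41 MST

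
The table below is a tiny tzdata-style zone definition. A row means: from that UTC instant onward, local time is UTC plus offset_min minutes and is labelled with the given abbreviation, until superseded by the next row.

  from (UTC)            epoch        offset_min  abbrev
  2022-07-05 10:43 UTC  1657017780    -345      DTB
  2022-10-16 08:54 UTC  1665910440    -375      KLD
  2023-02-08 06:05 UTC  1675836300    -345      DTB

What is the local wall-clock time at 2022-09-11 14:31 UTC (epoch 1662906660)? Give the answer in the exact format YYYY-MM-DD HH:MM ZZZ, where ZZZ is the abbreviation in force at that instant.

2022-09-11 08:46 DTB

Query: 2022-09-11 14:31 UTC
Rule 1/3 (DTB, -05:45): 2022-07-05 10:43 UTC ≤ query < 2022-10-16 08:54 UTC
14·60 + 31 - 345 = 526 min
526 = 0·1440 + 526; 526 = 8·60 + 46 → 08:46, same day
→ 2022-09-11 08:46 DTB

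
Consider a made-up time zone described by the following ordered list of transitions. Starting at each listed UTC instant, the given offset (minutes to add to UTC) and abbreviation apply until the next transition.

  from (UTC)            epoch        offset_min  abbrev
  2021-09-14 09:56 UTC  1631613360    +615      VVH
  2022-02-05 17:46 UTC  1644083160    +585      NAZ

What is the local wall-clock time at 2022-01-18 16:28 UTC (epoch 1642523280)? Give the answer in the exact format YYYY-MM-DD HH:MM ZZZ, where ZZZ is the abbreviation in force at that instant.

2022-01-19 02:43 VVH

Query: 2022-01-18 16:28 UTC
Rule 1/2 (VVH, +10:15): 2021-09-14 09:56 UTC ≤ query < 2022-02-05 17:46 UTC
16·60 + 28 + 615 = 1603 min
1603 = 1·1440 + 163; 163 = 2·60 + 43 → 02:43, 2022-01-18 + 1 day = 2022-01-19
→ 2022-01-19 02:43 VVH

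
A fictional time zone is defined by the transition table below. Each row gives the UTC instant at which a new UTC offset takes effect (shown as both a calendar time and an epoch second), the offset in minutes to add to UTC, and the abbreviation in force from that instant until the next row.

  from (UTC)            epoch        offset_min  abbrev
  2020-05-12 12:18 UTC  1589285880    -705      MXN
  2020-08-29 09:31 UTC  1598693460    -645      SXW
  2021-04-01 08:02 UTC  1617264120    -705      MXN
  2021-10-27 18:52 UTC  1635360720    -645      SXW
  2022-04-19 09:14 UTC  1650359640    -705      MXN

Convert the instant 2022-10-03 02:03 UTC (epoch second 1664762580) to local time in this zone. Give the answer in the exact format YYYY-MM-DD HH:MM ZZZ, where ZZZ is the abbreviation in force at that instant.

Query: 2022-10-03 02:03 UTC
Rule 5/5 (MXN, -11:45): 2022-04-19 09:14 UTC ≤ query < +∞
2·60 + 3 - 705 = -582 min
-582 = -1·1440 + 858; 858 = 14·60 + 18 → 14:18, 2022-10-03 - 1 day = 2022-10-02
→ 2022-10-02 14:18 MXN

2022-10-02 14:18 MXN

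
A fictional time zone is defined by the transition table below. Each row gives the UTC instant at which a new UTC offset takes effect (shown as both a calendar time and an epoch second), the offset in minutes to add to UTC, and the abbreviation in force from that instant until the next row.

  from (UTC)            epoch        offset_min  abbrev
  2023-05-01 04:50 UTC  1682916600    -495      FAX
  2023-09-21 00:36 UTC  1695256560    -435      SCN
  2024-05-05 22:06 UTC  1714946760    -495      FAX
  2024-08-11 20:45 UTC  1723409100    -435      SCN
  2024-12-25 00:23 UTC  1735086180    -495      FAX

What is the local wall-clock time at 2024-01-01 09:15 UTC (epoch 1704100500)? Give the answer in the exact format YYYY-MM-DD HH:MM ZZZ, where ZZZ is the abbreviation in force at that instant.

2024-01-01 02:00 SCN

Query: 2024-01-01 09:15 UTC
Rule 2/5 (SCN, -07:15): 2023-09-21 00:36 UTC ≤ query < 2024-05-05 22:06 UTC
9·60 + 15 - 435 = 120 min
120 = 0·1440 + 120; 120 = 2·60 + 0 → 02:00, same day
→ 2024-01-01 02:00 SCN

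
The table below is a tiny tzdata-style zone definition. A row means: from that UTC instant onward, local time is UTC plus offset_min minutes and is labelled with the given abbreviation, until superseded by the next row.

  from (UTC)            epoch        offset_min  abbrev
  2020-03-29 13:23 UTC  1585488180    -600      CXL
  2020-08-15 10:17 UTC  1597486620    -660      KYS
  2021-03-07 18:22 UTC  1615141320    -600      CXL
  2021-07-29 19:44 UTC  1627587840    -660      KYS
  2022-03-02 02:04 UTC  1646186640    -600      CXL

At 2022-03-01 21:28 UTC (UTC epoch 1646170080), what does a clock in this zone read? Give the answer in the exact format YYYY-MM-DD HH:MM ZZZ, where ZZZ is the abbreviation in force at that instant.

Query: 2022-03-01 21:28 UTC
Rule 4/5 (KYS, -11:00): 2021-07-29 19:44 UTC ≤ query < 2022-03-02 02:04 UTC
21·60 + 28 - 660 = 628 min
628 = 0·1440 + 628; 628 = 10·60 + 28 → 10:28, same day
→ 2022-03-01 10:28 KYS

2022-03-01 10:28 KYS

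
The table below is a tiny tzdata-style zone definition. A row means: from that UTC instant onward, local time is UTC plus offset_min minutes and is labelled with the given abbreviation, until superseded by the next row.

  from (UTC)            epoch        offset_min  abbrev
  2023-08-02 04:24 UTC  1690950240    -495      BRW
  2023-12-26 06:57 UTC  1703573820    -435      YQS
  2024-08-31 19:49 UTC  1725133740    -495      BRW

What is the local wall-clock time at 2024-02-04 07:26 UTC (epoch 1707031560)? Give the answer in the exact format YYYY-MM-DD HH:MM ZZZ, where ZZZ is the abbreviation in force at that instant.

Query: 2024-02-04 07:26 UTC
Rule 2/3 (YQS, -07:15): 2023-12-26 06:57 UTC ≤ query < 2024-08-31 19:49 UTC
7·60 + 26 - 435 = 11 min
11 = 0·1440 + 11; 11 = 0·60 + 11 → 00:11, same day
→ 2024-02-04 00:11 YQS

2024-02-04 00:11 YQS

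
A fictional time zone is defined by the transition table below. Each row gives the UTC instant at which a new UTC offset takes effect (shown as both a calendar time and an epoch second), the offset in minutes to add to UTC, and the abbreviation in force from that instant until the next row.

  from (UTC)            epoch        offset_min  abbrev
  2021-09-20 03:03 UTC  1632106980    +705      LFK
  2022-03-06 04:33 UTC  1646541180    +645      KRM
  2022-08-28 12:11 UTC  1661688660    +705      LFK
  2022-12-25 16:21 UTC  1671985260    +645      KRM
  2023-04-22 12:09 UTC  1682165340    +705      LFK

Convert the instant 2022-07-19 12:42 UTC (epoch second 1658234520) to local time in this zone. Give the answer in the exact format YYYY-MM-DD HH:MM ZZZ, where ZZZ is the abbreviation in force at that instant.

2022-07-19 23:27 KRM

Query: 2022-07-19 12:42 UTC
Rule 2/5 (KRM, +10:45): 2022-03-06 04:33 UTC ≤ query < 2022-08-28 12:11 UTC
12·60 + 42 + 645 = 1407 min
1407 = 0·1440 + 1407; 1407 = 23·60 + 27 → 23:27, same day
→ 2022-07-19 23:27 KRM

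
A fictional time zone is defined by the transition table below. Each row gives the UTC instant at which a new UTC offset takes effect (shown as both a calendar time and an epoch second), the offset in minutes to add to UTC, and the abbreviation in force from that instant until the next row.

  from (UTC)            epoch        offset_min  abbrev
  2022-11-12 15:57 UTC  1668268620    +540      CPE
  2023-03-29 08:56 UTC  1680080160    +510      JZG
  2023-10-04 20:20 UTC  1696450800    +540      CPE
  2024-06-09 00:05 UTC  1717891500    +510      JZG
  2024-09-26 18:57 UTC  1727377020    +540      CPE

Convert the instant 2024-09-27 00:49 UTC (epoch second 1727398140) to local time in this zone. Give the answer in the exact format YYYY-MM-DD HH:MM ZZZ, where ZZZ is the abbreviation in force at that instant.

Query: 2024-09-27 00:49 UTC
Rule 5/5 (CPE, +09:00): 2024-09-26 18:57 UTC ≤ query < +∞
0·60 + 49 + 540 = 589 min
589 = 0·1440 + 589; 589 = 9·60 + 49 → 09:49, same day
→ 2024-09-27 09:49 CPE

2024-09-27 09:49 CPE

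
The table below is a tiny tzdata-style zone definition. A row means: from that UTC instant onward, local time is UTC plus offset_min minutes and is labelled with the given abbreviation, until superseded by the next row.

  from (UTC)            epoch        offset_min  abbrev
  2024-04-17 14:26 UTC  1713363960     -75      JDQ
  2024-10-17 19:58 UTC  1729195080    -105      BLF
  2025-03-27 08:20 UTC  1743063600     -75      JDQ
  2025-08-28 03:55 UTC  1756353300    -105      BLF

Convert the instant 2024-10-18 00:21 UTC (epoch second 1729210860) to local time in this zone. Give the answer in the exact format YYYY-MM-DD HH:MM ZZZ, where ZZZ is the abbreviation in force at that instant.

Query: 2024-10-18 00:21 UTC
Rule 2/4 (BLF, -01:45): 2024-10-17 19:58 UTC ≤ query < 2025-03-27 08:20 UTC
0·60 + 21 - 105 = -84 min
-84 = -1·1440 + 1356; 1356 = 22·60 + 36 → 22:36, 2024-10-18 - 1 day = 2024-10-17
→ 2024-10-17 22:36 BLF

2024-10-17 22:36 BLF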